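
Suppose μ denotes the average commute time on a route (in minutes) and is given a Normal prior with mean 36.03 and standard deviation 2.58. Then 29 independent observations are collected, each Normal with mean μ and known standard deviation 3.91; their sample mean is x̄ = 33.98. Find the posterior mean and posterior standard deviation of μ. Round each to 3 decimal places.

Prior precision 1/τ₀² = 1/2.58² = 0.150231; data precision n/σ² = 29/3.91² = 1.89690.
Posterior precision = 0.150231 + 1.89690 = 2.04713, giving posterior SD = 1/√2.04713 = 0.699.
Posterior mean = (0.150231·36.03 + 1.89690·33.98) / 2.04713 = 34.130.

Posterior mean ≈ 34.130; posterior SD ≈ 0.699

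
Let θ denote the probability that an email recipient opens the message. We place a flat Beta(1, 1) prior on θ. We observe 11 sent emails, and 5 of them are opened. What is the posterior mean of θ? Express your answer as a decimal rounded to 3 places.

The binomial likelihood is conjugate to the Beta prior: with 5 successes and 6 failures, the posterior is Beta(1+5, 1+6) = Beta(6, 7).
E[θ | data] = 6/(6+7) = 0.462.

Posterior mean ≈ 0.462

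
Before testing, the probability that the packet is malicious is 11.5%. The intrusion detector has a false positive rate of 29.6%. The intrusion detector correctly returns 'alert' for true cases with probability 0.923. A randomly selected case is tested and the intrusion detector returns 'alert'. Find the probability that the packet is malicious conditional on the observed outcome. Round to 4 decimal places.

Let H be the event that the packet is malicious. P(H) = 0.115, so P(¬H) = 0.885. With E the 'alert' result, P(E|H) = 0.923 and P(E|¬H) = 0.296.
P(E) = 0.923·0.115 + 0.296·0.885 = 0.10615 + 0.26196 = 0.36810.
By Bayes' theorem, P(H|E) = 0.10615 / 0.36810 = 0.2884.

P(H | E) ≈ 0.2884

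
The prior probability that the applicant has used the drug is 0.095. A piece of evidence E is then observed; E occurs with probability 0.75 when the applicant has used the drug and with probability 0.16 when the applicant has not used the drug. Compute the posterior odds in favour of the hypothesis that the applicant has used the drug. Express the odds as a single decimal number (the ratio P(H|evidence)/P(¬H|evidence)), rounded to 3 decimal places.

Prior odds = 0.095/(1−0.095) = 0.10497.
Likelihood ratio for E = 0.75/0.16 = 4.6875.
Posterior odds = prior odds × LR = 0.49206.

Posterior odds ≈ 0.492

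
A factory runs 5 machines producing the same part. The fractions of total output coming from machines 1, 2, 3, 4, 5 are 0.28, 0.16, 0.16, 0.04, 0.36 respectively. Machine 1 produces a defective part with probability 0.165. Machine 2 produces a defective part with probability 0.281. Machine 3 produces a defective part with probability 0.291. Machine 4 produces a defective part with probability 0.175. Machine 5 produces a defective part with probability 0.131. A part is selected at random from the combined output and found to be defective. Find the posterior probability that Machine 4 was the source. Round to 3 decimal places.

Posterior probability ≈ 0.036

P(defective|M1) = 0.165; P(defective|M2) = 0.281; P(defective|M3) = 0.291; P(defective|M4) = 0.175; P(defective|M5) = 0.131.
Prior × likelihood for each source: 0.28·0.165=0.04620, 0.16·0.281=0.04496, 0.16·0.291=0.04656, 0.04·0.175=0.007000, 0.36·0.131=0.04716. Summing gives P(defective) = 0.19188.
P(Machine 4 | defective) = 0.007000 / 0.19188 = 0.036.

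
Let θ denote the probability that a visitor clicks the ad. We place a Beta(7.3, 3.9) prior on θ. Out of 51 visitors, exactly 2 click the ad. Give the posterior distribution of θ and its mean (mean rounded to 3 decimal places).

Posterior: Beta(9.3, 52.9); mean ≈ 0.150

Observing 2 successes and 49 failures updates Beta(7.3, 3.9) by adding the success and failure counts to the two shape parameters: α = 7.3+2 = 9.3, β = 3.9+49 = 52.9.
Posterior mean = α/(α+β) = 9.3/62.2 = 0.150.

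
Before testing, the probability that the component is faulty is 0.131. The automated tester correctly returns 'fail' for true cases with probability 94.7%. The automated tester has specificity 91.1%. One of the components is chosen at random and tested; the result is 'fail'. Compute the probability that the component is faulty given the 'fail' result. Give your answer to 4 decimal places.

Write H for 'the component is faulty'. Prior odds H:¬H = 0.131/0.869 = 0.15075. For the 'fail' outcome, the likelihood ratio is 0.947/0.089 = 10.640.
Posterior odds = 0.15075 × 10.640 = 1.6040, so P(H|E) = 1.6040/(1+1.6040) = 0.6160.

P(H | E) ≈ 0.6160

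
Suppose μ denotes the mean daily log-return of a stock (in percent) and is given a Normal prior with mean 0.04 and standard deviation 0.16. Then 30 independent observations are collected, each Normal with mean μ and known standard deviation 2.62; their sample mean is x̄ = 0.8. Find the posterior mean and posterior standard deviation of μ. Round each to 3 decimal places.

With known σ, the Normal prior is conjugate. Weight on the data is w = (n/σ²)/(n/σ² + 1/τ₀²) = 4.37037/(4.37037+39.0625) = 0.10062.
Posterior mean = w·x̄ + (1−w)·μ₀ = 0.10062·0.8 + 0.89938·0.04 = 0.116. Posterior variance = 1/(4.37037+39.0625) = 0.0230240, so SD = 0.152.

Posterior mean ≈ 0.116; posterior SD ≈ 0.152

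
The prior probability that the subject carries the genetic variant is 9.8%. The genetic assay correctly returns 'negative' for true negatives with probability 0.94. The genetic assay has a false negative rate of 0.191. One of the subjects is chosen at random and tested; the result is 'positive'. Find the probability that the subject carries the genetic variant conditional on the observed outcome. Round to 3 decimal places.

P(H | E) ≈ 0.594

Write H for 'the subject carries the genetic variant'. Prior odds H:¬H = 0.098/0.902 = 0.10865. For the 'positive' outcome, the likelihood ratio is 0.809/0.06 = 13.483.
Posterior odds = 0.10865 × 13.483 = 1.4649, so P(H|E) = 1.4649/(1+1.4649) = 0.594.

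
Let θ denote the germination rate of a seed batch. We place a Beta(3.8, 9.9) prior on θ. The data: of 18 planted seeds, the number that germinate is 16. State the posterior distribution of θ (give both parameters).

Posterior: Beta(19.8, 11.9)

Observing 16 successes and 2 failures updates Beta(3.8, 9.9) by adding the success and failure counts to the two shape parameters: α = 3.8+16 = 19.8, β = 9.9+2 = 11.9.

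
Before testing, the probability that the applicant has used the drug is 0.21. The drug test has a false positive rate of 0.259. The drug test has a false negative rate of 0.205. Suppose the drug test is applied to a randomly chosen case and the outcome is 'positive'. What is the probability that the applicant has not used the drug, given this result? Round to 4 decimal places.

P(¬H | E) ≈ 0.5507

Write H for 'the applicant has used the drug'. Prior odds H:¬H = 0.21/0.79 = 0.26582. For the 'positive' outcome, the likelihood ratio is 0.795/0.259 = 3.0695.
Posterior odds = 0.26582 × 3.0695 = 0.81594, so P(H|E) = 0.81594/(1+0.81594) = 0.4493. Then P(¬H|E) = 1 − 0.4493 = 0.5507.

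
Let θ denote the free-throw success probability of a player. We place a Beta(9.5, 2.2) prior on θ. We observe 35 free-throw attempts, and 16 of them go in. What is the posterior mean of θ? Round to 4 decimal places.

Posterior mean ≈ 0.5460

Observing 16 successes and 19 failures updates Beta(9.5, 2.2) by adding the success and failure counts to the two shape parameters: α = 9.5+16 = 25.5, β = 2.2+19 = 21.2.
Posterior mean = α/(α+β) = 25.5/46.7 = 0.5460.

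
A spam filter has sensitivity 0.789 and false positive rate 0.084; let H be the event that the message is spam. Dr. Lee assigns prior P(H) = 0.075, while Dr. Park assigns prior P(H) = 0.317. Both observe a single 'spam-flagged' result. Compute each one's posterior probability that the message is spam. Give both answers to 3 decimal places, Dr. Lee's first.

Dr. Lee: 0.432; Dr. Park: 0.813

The likelihood ratio for a 'spam-flagged' result is 0.789/0.084 = 9.3929.
Dr. Lee: prior odds 0.075/0.925 = 0.081081; posterior odds 0.76158; posterior probability 0.432.
Dr. Park: prior odds 0.317/0.683 = 0.46413; posterior odds 4.3595; posterior probability 0.813.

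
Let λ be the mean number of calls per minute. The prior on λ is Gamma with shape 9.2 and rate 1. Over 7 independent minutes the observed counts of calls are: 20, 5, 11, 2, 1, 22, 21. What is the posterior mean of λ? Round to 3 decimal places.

The Poisson likelihood adds the total count to the shape and the number of exposure periods to the rate. Here ∑xᵢ = 82 and n = 7, so shape 9.2→91.2 and rate 1→8.
E[λ | data] = 91.2/8 = 11.400.

Posterior mean ≈ 11.400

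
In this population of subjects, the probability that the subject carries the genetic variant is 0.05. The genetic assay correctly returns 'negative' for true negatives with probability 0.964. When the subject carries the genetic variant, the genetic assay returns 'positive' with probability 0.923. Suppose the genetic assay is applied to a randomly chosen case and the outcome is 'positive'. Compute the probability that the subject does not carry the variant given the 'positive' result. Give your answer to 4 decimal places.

Write H for 'the subject carries the genetic variant'. Prior odds H:¬H = 0.05/0.95 = 0.052632. For the 'positive' outcome, the likelihood ratio is 0.923/0.036 = 25.639.
Posterior odds = 0.052632 × 25.639 = 1.3494, so P(H|E) = 1.3494/(1+1.3494) = 0.5744. Then P(¬H|E) = 1 − 0.5744 = 0.4256.

P(¬H | E) ≈ 0.4256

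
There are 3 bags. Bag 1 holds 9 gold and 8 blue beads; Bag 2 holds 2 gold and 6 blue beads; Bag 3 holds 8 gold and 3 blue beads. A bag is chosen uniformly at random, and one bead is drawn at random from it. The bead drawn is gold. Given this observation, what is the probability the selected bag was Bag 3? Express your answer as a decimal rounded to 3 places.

Posterior probability ≈ 0.483

Tabulate prior·likelihood by source: [1] prior 0.333333, lik 0.5294, product 0.1765; [2] prior 0.333333, lik 0.25, product 0.08333; [3] prior 0.333333, lik 0.7273, product 0.2424.
Normalizing constant = 0.50223; the posterior for Bag 3 is its product over the sum, 0.2424/0.50223 = 0.483.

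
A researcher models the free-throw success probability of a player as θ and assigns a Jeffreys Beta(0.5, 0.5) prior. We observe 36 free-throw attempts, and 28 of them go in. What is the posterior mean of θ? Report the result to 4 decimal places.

The binomial likelihood is conjugate to the Beta prior: with 28 successes and 8 failures, the posterior is Beta(0.5+28, 0.5+8) = Beta(28.5, 8.5).
E[θ | data] = 28.5/(28.5+8.5) = 0.7703.

Posterior mean ≈ 0.7703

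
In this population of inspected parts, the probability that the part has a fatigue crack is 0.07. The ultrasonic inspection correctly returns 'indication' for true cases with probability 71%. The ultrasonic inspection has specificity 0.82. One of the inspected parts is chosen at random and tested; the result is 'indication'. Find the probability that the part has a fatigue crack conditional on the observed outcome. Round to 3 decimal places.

Write H for 'the part has a fatigue crack'. Prior odds H:¬H = 0.07/0.93 = 0.075269. For the 'indication' outcome, the likelihood ratio is 0.71/0.18 = 3.9444.
Posterior odds = 0.075269 × 3.9444 = 0.29689, so P(H|E) = 0.29689/(1+0.29689) = 0.229.

P(H | E) ≈ 0.229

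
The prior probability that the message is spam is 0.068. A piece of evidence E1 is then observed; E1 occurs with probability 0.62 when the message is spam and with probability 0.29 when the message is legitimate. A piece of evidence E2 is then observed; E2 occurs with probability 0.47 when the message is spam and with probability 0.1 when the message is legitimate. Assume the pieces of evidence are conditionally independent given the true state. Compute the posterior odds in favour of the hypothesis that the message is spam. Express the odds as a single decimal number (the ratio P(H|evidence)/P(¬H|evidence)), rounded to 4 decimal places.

Posterior odds ≈ 0.7331

Prior odds = 0.068/(1−0.068) = 0.072961. In log-odds, ln(0.072961) = -2.6178.
Add log likelihood ratios: ln(2.1379) + ln(4.7000) = 2.3074.
Posterior log-odds = -0.31042, so posterior odds = exp(-0.31042) = 0.73314.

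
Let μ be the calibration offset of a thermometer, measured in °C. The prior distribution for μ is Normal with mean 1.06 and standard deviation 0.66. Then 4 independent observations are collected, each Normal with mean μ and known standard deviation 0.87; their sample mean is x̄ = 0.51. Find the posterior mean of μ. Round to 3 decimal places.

Prior precision 1/τ₀² = 1/0.66² = 2.29568; data precision n/σ² = 4/0.87² = 5.28471.
Posterior precision = 2.29568 + 5.28471 = 7.58040.
Posterior mean = (2.29568·1.06 + 5.28471·0.51) / 7.58040 = 0.677.

Posterior mean ≈ 0.677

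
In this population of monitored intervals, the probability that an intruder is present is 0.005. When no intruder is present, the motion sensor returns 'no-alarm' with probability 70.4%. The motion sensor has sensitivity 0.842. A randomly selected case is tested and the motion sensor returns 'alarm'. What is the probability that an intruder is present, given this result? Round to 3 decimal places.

P(H | E) ≈ 0.014

Let H be the event that an intruder is present. P(H) = 0.005, so P(¬H) = 0.995. With E the 'alarm' result, P(E|H) = 0.842 and P(E|¬H) = 0.296.
P(E) = 0.842·0.005 + 0.296·0.995 = 0.0042100 + 0.29452 = 0.29873.
By Bayes' theorem, P(H|E) = 0.0042100 / 0.29873 = 0.014.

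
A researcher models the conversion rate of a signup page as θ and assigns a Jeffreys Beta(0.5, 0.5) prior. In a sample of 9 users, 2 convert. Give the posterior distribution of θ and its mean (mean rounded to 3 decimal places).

Posterior: Beta(2.5, 7.5); mean ≈ 0.250

Observing 2 successes and 7 failures updates Beta(0.5, 0.5) by adding the success and failure counts to the two shape parameters: α = 0.5+2 = 2.5, β = 0.5+7 = 7.5.
Posterior mean = α/(α+β) = 2.5/10 = 0.250.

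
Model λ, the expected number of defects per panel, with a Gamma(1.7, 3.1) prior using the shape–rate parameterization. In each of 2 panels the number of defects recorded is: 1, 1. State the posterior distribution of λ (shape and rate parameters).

The Poisson likelihood adds the total count to the shape and the number of exposure periods to the rate. Here ∑xᵢ = 2 and n = 2, so shape 1.7→3.7 and rate 3.1→5.1.

Posterior: Gamma(shape=3.7, rate=5.1)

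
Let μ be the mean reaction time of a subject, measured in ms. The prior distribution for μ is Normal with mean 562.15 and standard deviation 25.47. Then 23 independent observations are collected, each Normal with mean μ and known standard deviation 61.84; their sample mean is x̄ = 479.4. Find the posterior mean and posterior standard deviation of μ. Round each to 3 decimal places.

Posterior mean ≈ 496.282; posterior SD ≈ 11.504

Prior precision 1/τ₀² = 1/25.47² = 0.00154149; data precision n/σ² = 23/61.84² = 0.00601435.
Posterior precision = 0.00154149 + 0.00601435 = 0.00755585, giving posterior SD = 1/√0.00755585 = 11.504.
Posterior mean = (0.00154149·562.15 + 0.00601435·479.4) / 0.00755585 = 496.282.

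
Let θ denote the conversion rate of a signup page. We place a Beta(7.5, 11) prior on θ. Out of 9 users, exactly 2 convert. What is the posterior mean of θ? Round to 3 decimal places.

Posterior mean ≈ 0.345

The binomial likelihood is conjugate to the Beta prior: with 2 successes and 7 failures, the posterior is Beta(7.5+2, 11+7) = Beta(9.5, 18).
Posterior mean = α/(α+β) = 9.5/27.5 = 0.345.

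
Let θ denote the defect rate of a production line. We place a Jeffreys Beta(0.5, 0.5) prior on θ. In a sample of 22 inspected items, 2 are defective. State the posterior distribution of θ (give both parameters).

Posterior: Beta(2.5, 20.5)

The binomial likelihood is conjugate to the Beta prior: with 2 successes and 20 failures, the posterior is Beta(0.5+2, 0.5+20) = Beta(2.5, 20.5).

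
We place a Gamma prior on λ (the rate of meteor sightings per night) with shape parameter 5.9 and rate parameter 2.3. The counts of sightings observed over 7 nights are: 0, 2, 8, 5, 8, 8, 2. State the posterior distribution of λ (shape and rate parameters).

Posterior: Gamma(shape=38.9, rate=9.3)

Total count ∑xᵢ = 33 over n = 7 nights.
Gamma is conjugate to the Poisson likelihood: posterior is Gamma(shape = 5.9+33 = 38.9, rate = 2.3+7 = 9.3).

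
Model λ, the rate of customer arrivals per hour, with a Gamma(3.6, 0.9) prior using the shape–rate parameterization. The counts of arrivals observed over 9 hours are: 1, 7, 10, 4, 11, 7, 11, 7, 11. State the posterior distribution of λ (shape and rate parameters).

Posterior: Gamma(shape=72.6, rate=9.9)

Total count ∑xᵢ = 69 over n = 9 hours.
Gamma is conjugate to the Poisson likelihood: posterior is Gamma(shape = 3.6+69 = 72.6, rate = 0.9+9 = 9.9).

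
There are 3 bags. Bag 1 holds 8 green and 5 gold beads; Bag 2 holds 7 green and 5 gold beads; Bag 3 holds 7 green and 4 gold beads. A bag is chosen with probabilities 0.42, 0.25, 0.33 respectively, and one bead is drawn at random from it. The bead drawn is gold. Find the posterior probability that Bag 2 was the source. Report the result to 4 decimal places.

Posterior probability ≈ 0.2701

P(gold|Bag 1) = 0.3846; P(gold|Bag 2) = 0.4167; P(gold|Bag 3) = 0.3636.
Prior × likelihood for each source: 0.42·0.3846=0.1615, 0.25·0.4167=0.1042, 0.33·0.3636=0.1200. Summing gives P(gold) = 0.38571.
P(Bag 2 | gold) = 0.1042 / 0.38571 = 0.2701.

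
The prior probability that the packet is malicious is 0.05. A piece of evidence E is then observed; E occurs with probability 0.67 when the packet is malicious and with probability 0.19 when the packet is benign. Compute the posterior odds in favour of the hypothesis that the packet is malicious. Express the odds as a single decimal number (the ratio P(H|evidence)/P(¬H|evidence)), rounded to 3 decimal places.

Posterior odds ≈ 0.186

Prior odds = 0.05/(1−0.05) = 0.052632. In log-odds, ln(0.052632) = -2.9444.
Add log likelihood ratio: ln(3.5263) = 1.2603.
Posterior log-odds = -1.6842, so posterior odds = exp(-1.6842) = 0.18560.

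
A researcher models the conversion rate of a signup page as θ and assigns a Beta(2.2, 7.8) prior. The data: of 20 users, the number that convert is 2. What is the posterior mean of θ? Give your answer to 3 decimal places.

The binomial likelihood is conjugate to the Beta prior: with 2 successes and 18 failures, the posterior is Beta(2.2+2, 7.8+18) = Beta(4.2, 25.8).
Posterior mean = α/(α+β) = 4.2/30 = 0.140.

Posterior mean ≈ 0.140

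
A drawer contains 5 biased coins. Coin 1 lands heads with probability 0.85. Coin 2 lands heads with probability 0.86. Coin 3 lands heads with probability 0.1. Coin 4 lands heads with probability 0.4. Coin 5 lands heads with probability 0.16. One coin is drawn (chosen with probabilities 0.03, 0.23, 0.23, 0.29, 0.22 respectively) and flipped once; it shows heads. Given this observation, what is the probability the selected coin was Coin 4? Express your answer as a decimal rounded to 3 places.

Posterior probability ≈ 0.292

P(heads|C1) = 0.85; P(heads|C2) = 0.86; P(heads|C3) = 0.1; P(heads|C4) = 0.4; P(heads|C5) = 0.16.
Prior × likelihood for each source: 0.03·0.85=0.02550, 0.23·0.86=0.1978, 0.23·0.1=0.02300, 0.29·0.4=0.1160, 0.22·0.16=0.03520. Summing gives P(heads) = 0.39750.
P(Coin 4 | heads) = 0.1160 / 0.39750 = 0.292.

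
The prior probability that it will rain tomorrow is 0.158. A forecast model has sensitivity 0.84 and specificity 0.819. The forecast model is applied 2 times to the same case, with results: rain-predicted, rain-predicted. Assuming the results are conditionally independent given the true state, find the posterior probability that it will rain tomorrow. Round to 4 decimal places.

Let H be the event that it will rain tomorrow; start with P(H) = 0.158. P('rain-predicted'|H) = 0.84, P('rain-predicted'|¬H) = 0.181.
Update on result 1 ('rain-predicted'): P(H) ← 0.84·0.1580 / (0.84·0.1580 + 0.181·0.8420) = 0.13272/0.28512 = 0.4655.
Update on result 2 ('rain-predicted'): P(H) ← 0.84·0.4655 / (0.84·0.4655 + 0.181·0.5345) = 0.39101/0.48775 = 0.8016.

Posterior P(H) ≈ 0.8016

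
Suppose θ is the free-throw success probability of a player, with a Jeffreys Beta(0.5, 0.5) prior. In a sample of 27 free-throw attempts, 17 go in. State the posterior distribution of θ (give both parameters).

Observing 17 successes and 10 failures updates Beta(0.5, 0.5) by adding the success and failure counts to the two shape parameters: α = 0.5+17 = 17.5, β = 0.5+10 = 10.5.

Posterior: Beta(17.5, 10.5)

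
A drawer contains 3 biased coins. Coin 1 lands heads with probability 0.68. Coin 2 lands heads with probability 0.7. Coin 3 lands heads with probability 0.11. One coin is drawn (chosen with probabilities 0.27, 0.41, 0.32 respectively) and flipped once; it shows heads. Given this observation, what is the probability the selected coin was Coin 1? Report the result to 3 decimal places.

P(heads|C1) = 0.68; P(heads|C2) = 0.7; P(heads|C3) = 0.11.
Prior × likelihood for each source: 0.27·0.68=0.1836, 0.41·0.7=0.2870, 0.32·0.11=0.03520. Summing gives P(heads) = 0.50580.
P(Coin 1 | heads) = 0.1836 / 0.50580 = 0.363.

Posterior probability ≈ 0.363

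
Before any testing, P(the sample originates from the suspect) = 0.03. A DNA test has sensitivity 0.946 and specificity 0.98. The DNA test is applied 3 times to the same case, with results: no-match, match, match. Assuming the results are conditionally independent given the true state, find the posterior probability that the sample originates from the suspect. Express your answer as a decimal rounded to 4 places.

With H the event that the sample originates from the suspect, the joint likelihood of the observed sequence is P(data|H) = 0.054·0.946·0.946 = 0.048325 and P(data|¬H) = 0.98·0.02·0.02 = 0.00039200.
Bayes: P(H|data) = 0.03·0.048325 / (0.03·0.048325 + 0.97·0.00039200) = 0.0014498/0.0018300 = 0.7922.

Posterior P(H) ≈ 0.7922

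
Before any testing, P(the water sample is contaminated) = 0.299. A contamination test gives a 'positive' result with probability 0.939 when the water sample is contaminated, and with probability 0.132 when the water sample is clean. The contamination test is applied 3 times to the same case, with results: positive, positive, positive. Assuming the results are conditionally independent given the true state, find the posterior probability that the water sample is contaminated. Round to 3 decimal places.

Let H be the event that the water sample is contaminated; start with P(H) = 0.299. P('positive'|H) = 0.939, P('positive'|¬H) = 0.132.
Update on result 1 ('positive'): P(H) ← 0.939·0.2990 / (0.939·0.2990 + 0.132·0.7010) = 0.28076/0.37329 = 0.7521.
Update on result 2 ('positive'): P(H) ← 0.939·0.7521 / (0.939·0.7521 + 0.132·0.2479) = 0.70624/0.73896 = 0.9557.
Update on result 3 ('positive'): P(H) ← 0.939·0.9557 / (0.939·0.9557 + 0.132·0.0443) = 0.89742/0.90327 = 0.9935.

Posterior P(H) ≈ 0.994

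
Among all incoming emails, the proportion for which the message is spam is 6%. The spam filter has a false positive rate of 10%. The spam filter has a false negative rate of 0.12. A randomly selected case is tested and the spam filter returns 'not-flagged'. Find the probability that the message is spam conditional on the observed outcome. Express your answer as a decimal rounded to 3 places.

P(H | E) ≈ 0.008

Write H for 'the message is spam'. Prior odds H:¬H = 0.06/0.94 = 0.063830. For the 'not-flagged' outcome, the likelihood ratio is 0.12/0.9 = 0.13333.
Posterior odds = 0.063830 × 0.13333 = 0.0085106, so P(H|E) = 0.0085106/(1+0.0085106) = 0.008.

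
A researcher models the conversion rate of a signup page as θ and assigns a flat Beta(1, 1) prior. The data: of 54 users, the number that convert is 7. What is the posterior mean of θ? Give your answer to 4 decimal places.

The binomial likelihood is conjugate to the Beta prior: with 7 successes and 47 failures, the posterior is Beta(1+7, 1+47) = Beta(8, 48).
E[θ | data] = 8/(8+48) = 0.1429.

Posterior mean ≈ 0.1429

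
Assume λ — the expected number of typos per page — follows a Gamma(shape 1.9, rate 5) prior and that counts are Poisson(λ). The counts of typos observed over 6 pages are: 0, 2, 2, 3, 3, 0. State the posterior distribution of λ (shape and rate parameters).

Posterior: Gamma(shape=11.9, rate=11)

Total count ∑xᵢ = 10 over n = 6 pages.
Gamma is conjugate to the Poisson likelihood: posterior is Gamma(shape = 1.9+10 = 11.9, rate = 5+6 = 11).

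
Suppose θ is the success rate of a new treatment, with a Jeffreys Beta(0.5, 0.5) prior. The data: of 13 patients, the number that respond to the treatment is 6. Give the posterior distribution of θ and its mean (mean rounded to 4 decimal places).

The binomial likelihood is conjugate to the Beta prior: with 6 successes and 7 failures, the posterior is Beta(0.5+6, 0.5+7) = Beta(6.5, 7.5).
E[θ | data] = 6.5/(6.5+7.5) = 0.4643.

Posterior: Beta(6.5, 7.5); mean ≈ 0.4643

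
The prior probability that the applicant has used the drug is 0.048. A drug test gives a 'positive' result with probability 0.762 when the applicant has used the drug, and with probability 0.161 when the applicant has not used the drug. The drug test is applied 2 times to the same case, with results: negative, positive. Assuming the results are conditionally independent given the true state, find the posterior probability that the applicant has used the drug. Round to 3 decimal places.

Posterior P(H) ≈ 0.063

Let H be the event that the applicant has used the drug; start with P(H) = 0.048. P('positive'|H) = 0.762, P('positive'|¬H) = 0.161.
Update on result 1 ('negative'): P(H) ← 0.238·0.0480 / (0.238·0.0480 + 0.839·0.9520) = 0.011424/0.81015 = 0.0141.
Update on result 2 ('positive'): P(H) ← 0.762·0.0141 / (0.762·0.0141 + 0.161·0.9859) = 0.010745/0.16947 = 0.0634.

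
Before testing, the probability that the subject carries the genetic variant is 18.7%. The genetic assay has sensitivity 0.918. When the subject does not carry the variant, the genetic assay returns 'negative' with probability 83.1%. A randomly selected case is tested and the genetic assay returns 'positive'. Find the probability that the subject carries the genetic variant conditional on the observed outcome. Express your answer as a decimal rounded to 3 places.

P(H | E) ≈ 0.555

Write H for 'the subject carries the genetic variant'. Prior odds H:¬H = 0.187/0.813 = 0.23001. For the 'positive' outcome, the likelihood ratio is 0.918/0.169 = 5.4320.
Posterior odds = 0.23001 × 5.4320 = 1.2494, so P(H|E) = 1.2494/(1+1.2494) = 0.555.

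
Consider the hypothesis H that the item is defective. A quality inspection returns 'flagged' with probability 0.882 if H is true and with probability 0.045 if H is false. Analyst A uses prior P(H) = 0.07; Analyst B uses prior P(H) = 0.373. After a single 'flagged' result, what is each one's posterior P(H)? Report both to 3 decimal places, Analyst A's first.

Analyst A: 0.596; Analyst B: 0.921

P('+'|H) = 0.882, P('+'|¬H) = 0.045.
Analyst A: numerator 0.882·0.07 = 0.061740; evidence = 0.061740+0.045·0.93 = 0.10359; posterior = 0.596.
Analyst B: numerator 0.882·0.373 = 0.32899; evidence = 0.32899+0.045·0.627 = 0.35720; posterior = 0.921.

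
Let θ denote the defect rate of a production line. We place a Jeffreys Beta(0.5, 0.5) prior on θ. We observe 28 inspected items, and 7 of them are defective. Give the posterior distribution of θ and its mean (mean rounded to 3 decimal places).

The binomial likelihood is conjugate to the Beta prior: with 7 successes and 21 failures, the posterior is Beta(0.5+7, 0.5+21) = Beta(7.5, 21.5).
Posterior mean = α/(α+β) = 7.5/29 = 0.259.

Posterior: Beta(7.5, 21.5); mean ≈ 0.259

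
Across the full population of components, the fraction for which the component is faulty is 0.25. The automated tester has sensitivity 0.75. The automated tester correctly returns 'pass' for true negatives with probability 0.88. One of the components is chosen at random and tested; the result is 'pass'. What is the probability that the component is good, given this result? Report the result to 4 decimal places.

Write H for 'the component is faulty'. Prior odds H:¬H = 0.25/0.75 = 0.33333. For the 'pass' outcome, the likelihood ratio is 0.25/0.88 = 0.28409.
Posterior odds = 0.33333 × 0.28409 = 0.094697, so P(H|E) = 0.094697/(1+0.094697) = 0.0865. Then P(¬H|E) = 1 − 0.0865 = 0.9135.

P(¬H | E) ≈ 0.9135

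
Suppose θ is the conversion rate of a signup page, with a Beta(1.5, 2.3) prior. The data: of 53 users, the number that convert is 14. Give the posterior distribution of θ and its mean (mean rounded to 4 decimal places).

Posterior: Beta(15.5, 41.3); mean ≈ 0.2729

Observing 14 successes and 39 failures updates Beta(1.5, 2.3) by adding the success and failure counts to the two shape parameters: α = 1.5+14 = 15.5, β = 2.3+39 = 41.3.
E[θ | data] = 15.5/(15.5+41.3) = 0.2729.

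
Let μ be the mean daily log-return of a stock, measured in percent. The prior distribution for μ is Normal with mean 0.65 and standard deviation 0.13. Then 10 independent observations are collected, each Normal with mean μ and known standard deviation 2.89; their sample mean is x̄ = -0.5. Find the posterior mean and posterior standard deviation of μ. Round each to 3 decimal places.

Posterior mean ≈ 0.627; posterior SD ≈ 0.129

Prior precision 1/τ₀² = 1/0.13² = 59.1716; data precision n/σ² = 10/2.89² = 1.19730.
Posterior precision = 59.1716 + 1.19730 = 60.3689, giving posterior SD = 1/√60.3689 = 0.129.
Posterior mean = (59.1716·0.65 + 1.19730·-0.5) / 60.3689 = 0.627.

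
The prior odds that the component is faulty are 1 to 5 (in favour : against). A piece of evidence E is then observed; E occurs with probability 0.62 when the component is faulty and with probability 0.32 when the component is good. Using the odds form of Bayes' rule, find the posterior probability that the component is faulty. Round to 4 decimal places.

Prior odds = 1/5 = 0.20000.
Likelihood ratio for E = 0.62/0.32 = 1.9375.
Posterior odds = prior odds × LR = 0.38750.
Posterior probability = odds/(1+odds) = 0.38750/1.3875 = 0.2793.

Posterior probability ≈ 0.2793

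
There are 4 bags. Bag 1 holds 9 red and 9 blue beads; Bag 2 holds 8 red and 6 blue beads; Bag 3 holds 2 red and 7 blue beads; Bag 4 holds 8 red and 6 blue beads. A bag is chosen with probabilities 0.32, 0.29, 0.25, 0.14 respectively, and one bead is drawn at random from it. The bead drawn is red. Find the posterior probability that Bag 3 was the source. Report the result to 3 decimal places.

P(red|Bag 1) = 0.5; P(red|Bag 2) = 0.5714; P(red|Bag 3) = 0.2222; P(red|Bag 4) = 0.5714.
Prior × likelihood for each source: 0.32·0.5=0.1600, 0.29·0.5714=0.1657, 0.25·0.2222=0.05556, 0.14·0.5714=0.08000. Summing gives P(red) = 0.46127.
P(Bag 3 | red) = 0.05556 / 0.46127 = 0.120.

Posterior probability ≈ 0.120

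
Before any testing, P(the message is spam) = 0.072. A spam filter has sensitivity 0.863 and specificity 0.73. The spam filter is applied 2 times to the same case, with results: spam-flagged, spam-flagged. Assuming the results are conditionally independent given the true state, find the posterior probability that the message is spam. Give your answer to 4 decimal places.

Posterior P(H) ≈ 0.4422

With H the event that the message is spam, the joint likelihood of the observed sequence is P(data|H) = 0.863·0.863 = 0.74477 and P(data|¬H) = 0.27·0.27 = 0.072900.
Bayes: P(H|data) = 0.072·0.74477 / (0.072·0.74477 + 0.928·0.072900) = 0.053623/0.12127 = 0.4422.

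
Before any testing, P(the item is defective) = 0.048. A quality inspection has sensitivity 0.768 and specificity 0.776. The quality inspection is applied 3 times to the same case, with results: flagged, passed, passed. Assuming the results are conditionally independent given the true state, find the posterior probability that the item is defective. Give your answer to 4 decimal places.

Posterior P(H) ≈ 0.0152

Let H be the event that the item is defective; start with P(H) = 0.048. P('flagged'|H) = 0.768, P('flagged'|¬H) = 0.224.
Update on result 1 ('flagged'): P(H) ← 0.768·0.0480 / (0.768·0.0480 + 0.224·0.9520) = 0.036864/0.25011 = 0.1474.
Update on result 2 ('passed'): P(H) ← 0.232·0.1474 / (0.232·0.1474 + 0.776·0.8526) = 0.034194/0.69582 = 0.0491.
Update on result 3 ('passed'): P(H) ← 0.232·0.0491 / (0.232·0.0491 + 0.776·0.9509) = 0.011401/0.74927 = 0.0152.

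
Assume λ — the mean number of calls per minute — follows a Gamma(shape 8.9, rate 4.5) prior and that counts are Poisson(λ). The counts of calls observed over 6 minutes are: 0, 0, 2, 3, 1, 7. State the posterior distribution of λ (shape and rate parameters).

Total count ∑xᵢ = 13 over n = 6 minutes.
Gamma is conjugate to the Poisson likelihood: posterior is Gamma(shape = 8.9+13 = 21.9, rate = 4.5+6 = 10.5).

Posterior: Gamma(shape=21.9, rate=10.5)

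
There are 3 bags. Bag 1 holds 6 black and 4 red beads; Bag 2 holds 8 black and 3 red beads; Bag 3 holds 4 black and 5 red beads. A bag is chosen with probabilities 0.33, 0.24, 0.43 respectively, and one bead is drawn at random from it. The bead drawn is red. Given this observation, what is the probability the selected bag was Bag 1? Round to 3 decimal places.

Posterior probability ≈ 0.303

P(red|Bag 1) = 0.4; P(red|Bag 2) = 0.2727; P(red|Bag 3) = 0.5556.
Prior × likelihood for each source: 0.33·0.4=0.1320, 0.24·0.2727=0.06545, 0.43·0.5556=0.2389. Summing gives P(red) = 0.43634.
P(Bag 1 | red) = 0.1320 / 0.43634 = 0.303.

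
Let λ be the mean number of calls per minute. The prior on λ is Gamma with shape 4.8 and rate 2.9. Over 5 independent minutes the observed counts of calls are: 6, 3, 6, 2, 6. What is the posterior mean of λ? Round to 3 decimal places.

Total count ∑xᵢ = 23 over n = 5 minutes.
Gamma is conjugate to the Poisson likelihood: posterior is Gamma(shape = 4.8+23 = 27.8, rate = 2.9+5 = 7.9).
E[λ | data] = 27.8/7.9 = 3.519.

Posterior mean ≈ 3.519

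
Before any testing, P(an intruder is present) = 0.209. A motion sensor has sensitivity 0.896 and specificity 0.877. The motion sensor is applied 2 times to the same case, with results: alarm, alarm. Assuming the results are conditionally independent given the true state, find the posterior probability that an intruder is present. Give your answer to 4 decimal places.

Posterior P(H) ≈ 0.9334

Let H be the event that an intruder is present; start with P(H) = 0.209. P('alarm'|H) = 0.896, P('alarm'|¬H) = 0.123.
Update on result 1 ('alarm'): P(H) ← 0.896·0.2090 / (0.896·0.2090 + 0.123·0.7910) = 0.18726/0.28456 = 0.6581.
Update on result 2 ('alarm'): P(H) ← 0.896·0.6581 / (0.896·0.6581 + 0.123·0.3419) = 0.58965/0.63170 = 0.9334.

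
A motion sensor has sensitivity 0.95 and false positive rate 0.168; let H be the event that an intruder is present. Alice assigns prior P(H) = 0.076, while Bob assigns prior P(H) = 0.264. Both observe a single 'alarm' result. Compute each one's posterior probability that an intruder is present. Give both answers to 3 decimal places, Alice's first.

Alice: 0.317; Bob: 0.670

P('+'|H) = 0.95, P('+'|¬H) = 0.168.
Alice: numerator 0.95·0.076 = 0.072200; evidence = 0.072200+0.168·0.924 = 0.22743; posterior = 0.317.
Bob: numerator 0.95·0.264 = 0.25080; evidence = 0.25080+0.168·0.736 = 0.37445; posterior = 0.670.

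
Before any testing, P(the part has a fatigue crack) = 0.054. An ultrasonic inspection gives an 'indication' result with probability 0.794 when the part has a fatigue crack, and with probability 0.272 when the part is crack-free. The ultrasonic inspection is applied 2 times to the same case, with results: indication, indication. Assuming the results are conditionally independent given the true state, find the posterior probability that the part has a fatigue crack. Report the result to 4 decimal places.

Let H be the event that the part has a fatigue crack; start with P(H) = 0.054. P('indication'|H) = 0.794, P('indication'|¬H) = 0.272.
Update on result 1 ('indication'): P(H) ← 0.794·0.0540 / (0.794·0.0540 + 0.272·0.9460) = 0.042876/0.30019 = 0.1428.
Update on result 2 ('indication'): P(H) ← 0.794·0.1428 / (0.794·0.1428 + 0.272·0.8572) = 0.11341/0.34656 = 0.3272.

Posterior P(H) ≈ 0.3272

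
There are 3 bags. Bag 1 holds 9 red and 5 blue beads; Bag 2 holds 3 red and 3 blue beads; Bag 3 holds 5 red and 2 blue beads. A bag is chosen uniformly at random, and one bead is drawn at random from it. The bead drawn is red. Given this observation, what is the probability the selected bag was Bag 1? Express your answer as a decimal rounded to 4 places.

Posterior probability ≈ 0.3462

P(red|Bag 1) = 0.6429; P(red|Bag 2) = 0.5; P(red|Bag 3) = 0.7143.
Prior × likelihood for each source: 0.333333·0.6429=0.2143, 0.333333·0.5=0.1667, 0.333333·0.7143=0.2381. Summing gives P(red) = 0.61905.
P(Bag 1 | red) = 0.2143 / 0.61905 = 0.3462.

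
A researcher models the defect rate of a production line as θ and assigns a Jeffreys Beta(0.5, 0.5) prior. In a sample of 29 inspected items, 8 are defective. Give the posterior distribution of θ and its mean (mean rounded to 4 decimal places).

Posterior: Beta(8.5, 21.5); mean ≈ 0.2833

The binomial likelihood is conjugate to the Beta prior: with 8 successes and 21 failures, the posterior is Beta(0.5+8, 0.5+21) = Beta(8.5, 21.5).
Posterior mean = α/(α+β) = 8.5/30 = 0.2833.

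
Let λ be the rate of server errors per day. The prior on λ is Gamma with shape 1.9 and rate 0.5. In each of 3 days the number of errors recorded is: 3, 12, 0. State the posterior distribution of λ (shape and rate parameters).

Posterior: Gamma(shape=16.9, rate=3.5)

The Poisson likelihood adds the total count to the shape and the number of exposure periods to the rate. Here ∑xᵢ = 15 and n = 3, so shape 1.9→16.9 and rate 0.5→3.5.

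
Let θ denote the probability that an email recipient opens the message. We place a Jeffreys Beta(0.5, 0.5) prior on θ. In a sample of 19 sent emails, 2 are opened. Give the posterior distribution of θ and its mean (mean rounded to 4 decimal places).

Posterior: Beta(2.5, 17.5); mean ≈ 0.1250

The binomial likelihood is conjugate to the Beta prior: with 2 successes and 17 failures, the posterior is Beta(0.5+2, 0.5+17) = Beta(2.5, 17.5).
E[θ | data] = 2.5/(2.5+17.5) = 0.1250.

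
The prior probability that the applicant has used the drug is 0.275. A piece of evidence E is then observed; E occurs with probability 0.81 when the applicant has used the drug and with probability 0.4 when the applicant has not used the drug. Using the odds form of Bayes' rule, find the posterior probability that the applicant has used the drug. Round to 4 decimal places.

Posterior probability ≈ 0.4344

Prior odds = 0.275/(1−0.275) = 0.37931. In log-odds, ln(0.37931) = -0.96940.
Add log likelihood ratio: ln(2.0250) = 0.70557.
Posterior log-odds = -0.26383, so posterior odds = exp(-0.26383) = 0.76810. Converting, P(H|E) = 0.76810/1.7681 = 0.4344.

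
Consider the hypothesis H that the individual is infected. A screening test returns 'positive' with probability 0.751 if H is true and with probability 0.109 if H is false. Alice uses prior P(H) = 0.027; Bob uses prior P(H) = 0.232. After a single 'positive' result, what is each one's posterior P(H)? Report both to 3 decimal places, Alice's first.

Alice: 0.161; Bob: 0.675

P('+'|H) = 0.751, P('+'|¬H) = 0.109.
Alice: numerator 0.751·0.027 = 0.020277; evidence = 0.020277+0.109·0.973 = 0.12633; posterior = 0.161.
Bob: numerator 0.751·0.232 = 0.17423; evidence = 0.17423+0.109·0.768 = 0.25794; posterior = 0.675.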